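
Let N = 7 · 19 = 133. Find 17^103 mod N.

73

Mod 7: 17 ≡ 3; by Fermat, exponent reduces to 103 mod 6 = 1; 3^1 ≡ 3 (mod 7).
Mod 19: 17 ≡ 17; by Fermat, exponent reduces to 103 mod 18 = 13; 17^13 ≡ 16 (mod 19).
Combine by CRT: x ≡ 3 (mod 7), x ≡ 16 (mod 19) ⇒ x ≡ 73 (mod 133).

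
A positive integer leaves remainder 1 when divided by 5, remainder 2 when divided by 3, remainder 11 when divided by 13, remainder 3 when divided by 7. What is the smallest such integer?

From x ≡ 1 (mod 5) write x = 1 + 5t. Substituting into x ≡ 2 (mod 3) gives 5t ≡ 1 (mod 3), and since 2⁻¹ ≡ 2 (mod 3), t ≡ 2. Hence x ≡ 1 + 5·2 = 11 (mod 15).
From x ≡ 11 (mod 15) write x = 11 + 15t. Substituting into x ≡ 11 (mod 13) gives 15t ≡ 0 (mod 13), and since 2⁻¹ ≡ 7 (mod 13), t ≡ 0. Hence x ≡ 11 + 15·0 = 11 (mod 195).
From x ≡ 11 (mod 195) write x = 11 + 195t. Substituting into x ≡ 3 (mod 7) gives 195t ≡ 6 (mod 7), and since 6⁻¹ ≡ 6 (mod 7), t ≡ 1. Hence x ≡ 11 + 195·1 = 206 (mod 1365).

206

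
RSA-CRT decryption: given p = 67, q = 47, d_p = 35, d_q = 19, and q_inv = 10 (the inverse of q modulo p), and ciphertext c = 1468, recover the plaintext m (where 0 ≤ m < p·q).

m₁ = c^(d_p) mod p: c ≡ 61 (mod 67), and 61^35 mod 67 = 31.
m₂ = c^(d_q) mod q: c ≡ 11 (mod 47), and 11^19 mod 47 = 45.
h = q_inv·(m₁ − m₂) mod p = 10·(31 − 45) mod 67 = 61.
m = m₂ + h·q = 45 + 61·47 = 2912.

2912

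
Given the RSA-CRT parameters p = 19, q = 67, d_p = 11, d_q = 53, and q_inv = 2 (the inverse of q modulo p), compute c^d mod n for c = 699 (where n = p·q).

m₁ = c^(d_p) mod p: c ≡ 15 (mod 19), and 15^11 mod 19 = 3.
m₂ = c^(d_q) mod q: c ≡ 29 (mod 67), and 29^53 mod 67 = 37.
h = q_inv·(m₁ − m₂) mod p = 2·(3 − 37) mod 19 = 8.
m = m₂ + h·q = 37 + 8·67 = 573.

573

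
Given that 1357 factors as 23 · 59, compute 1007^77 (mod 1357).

668

Mod 23: 1007 ≡ 18; by Fermat, exponent reduces to 77 mod 22 = 11; 18^11 ≡ 1 (mod 23).
Mod 59: 1007 ≡ 4; by Fermat, exponent reduces to 77 mod 58 = 19; 4^19 ≡ 19 (mod 59).
Combine by CRT: x ≡ 1 (mod 23), x ≡ 19 (mod 59) ⇒ x ≡ 668 (mod 1357).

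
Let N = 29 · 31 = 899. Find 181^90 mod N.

373

Mod 29: 181 ≡ 7; by Fermat, exponent reduces to 90 mod 28 = 6; 7^6 ≡ 25 (mod 29).
Mod 31: 181 ≡ 26; since 30 | 90, by Fermat 26^90 ≡ 1 (mod 31).
Combine by CRT: x ≡ 25 (mod 29), x ≡ 1 (mod 31) ⇒ x ≡ 373 (mod 899).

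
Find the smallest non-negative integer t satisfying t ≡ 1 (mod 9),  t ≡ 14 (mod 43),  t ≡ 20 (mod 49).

From t ≡ 1 (mod 9) write t = 1 + 9s. Substituting into t ≡ 14 (mod 43) gives 9s ≡ 13 (mod 43), and since 9⁻¹ ≡ 24 (mod 43), s ≡ 11. Hence t ≡ 1 + 9·11 = 100 (mod 387).
From t ≡ 100 (mod 387) write t = 100 + 387s. Substituting into t ≡ 20 (mod 49) gives 387s ≡ 18 (mod 49), and since 44⁻¹ ≡ 39 (mod 49), s ≡ 16. Hence t ≡ 100 + 387·16 = 6292 (mod 18963).

6292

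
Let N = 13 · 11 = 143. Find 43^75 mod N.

Mod 13: 43 ≡ 4; by Fermat, exponent reduces to 75 mod 12 = 3; 4^3 ≡ 12 (mod 13).
Mod 11: 43 ≡ 10; by Fermat, exponent reduces to 75 mod 10 = 5; 10^5 ≡ 10 (mod 11).
Combine by CRT: x ≡ 12 (mod 13), x ≡ 10 (mod 11) ⇒ x ≡ 142 (mod 143).

142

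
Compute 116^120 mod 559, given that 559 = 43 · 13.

Mod 43: 116 ≡ 30; by Fermat, exponent reduces to 120 mod 42 = 36; 30^36 ≡ 35 (mod 43).
Mod 13: 116 ≡ 12; since 12 | 120, by Fermat 12^120 ≡ 1 (mod 13).
Combine by CRT: x ≡ 35 (mod 43), x ≡ 1 (mod 13) ⇒ x ≡ 508 (mod 559).

508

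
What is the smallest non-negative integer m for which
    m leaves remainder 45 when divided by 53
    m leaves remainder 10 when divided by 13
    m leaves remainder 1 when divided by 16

257

From m ≡ 45 (mod 53) write m = 45 + 53t. Substituting into m ≡ 10 (mod 13) gives 53t ≡ 4 (mod 13), and since 1⁻¹ ≡ 1 (mod 13), t ≡ 4. Hence m ≡ 45 + 53·4 = 257 (mod 689).
From m ≡ 257 (mod 689) write m = 257 + 689t. Substituting into m ≡ 1 (mod 16) gives 689t ≡ 0 (mod 16), and since 1⁻¹ ≡ 1 (mod 16), t ≡ 0. Hence m ≡ 257 + 689·0 = 257 (mod 11024).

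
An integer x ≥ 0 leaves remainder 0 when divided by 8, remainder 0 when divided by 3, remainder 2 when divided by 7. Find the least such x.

The moduli are pairwise coprime; N = 8·3·7 = 168.
N/8 = 21; 21 ≡ 5 (mod 8); 5·5 ≡ 1, so inverse 5.
N/3 = 56; 56 ≡ 2 (mod 3); 2·2 ≡ 1, so inverse 2.
N/7 = 24; 24 ≡ 3 (mod 7); 3·5 ≡ 1, so inverse 5.
x ≡ 0·21·5 + 0·56·2 + 2·24·5 = 240.
240 mod 168 = 72.

72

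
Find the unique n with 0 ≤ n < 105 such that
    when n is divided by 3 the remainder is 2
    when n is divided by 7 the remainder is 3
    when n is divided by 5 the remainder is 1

101

Combine the congruences pairwise.
From n ≡ 2 (mod 3) write n = 2 + 3t. Substituting into n ≡ 3 (mod 7) gives 3t ≡ 1 (mod 7), and since 3⁻¹ ≡ 5 (mod 7), t ≡ 5. Hence n ≡ 2 + 3·5 = 17 (mod 21).
From n ≡ 17 (mod 21) write n = 17 + 21t. Substituting into n ≡ 1 (mod 5) gives 21t ≡ 4 (mod 5), and since 1⁻¹ ≡ 1 (mod 5), t ≡ 4. Hence n ≡ 17 + 21·4 = 101 (mod 105).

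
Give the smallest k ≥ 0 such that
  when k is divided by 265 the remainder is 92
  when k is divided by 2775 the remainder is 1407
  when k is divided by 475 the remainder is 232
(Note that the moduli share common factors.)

gcd(265, 2775) = 5 and 5 | (1407 − 92), so the pair is consistent; merging gives k ≡ 95757 (mod 147075), where 147075 = lcm(265, 2775).
gcd(147075, 475) = 25 and 25 | (232 − 95757), so the pair is consistent; merging gives k ≡ 536982 (mod 2794425), where 2794425 = lcm(147075, 475).
The solution is unique modulo lcm(265, 2775, 475) = 2794425.

536982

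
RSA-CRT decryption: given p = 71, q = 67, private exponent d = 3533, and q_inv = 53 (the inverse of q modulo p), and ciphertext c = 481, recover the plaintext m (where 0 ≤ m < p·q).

459

d_p = d mod (p−1) = 3533 mod 70 = 33; d_q = d mod (q−1) = 35.
m₁ = c^(d_p) mod p: c ≡ 55 (mod 71), and 55^33 mod 71 = 33.
m₂ = c^(d_q) mod q: c ≡ 12 (mod 67), and 12^35 mod 67 = 57.
h = q_inv·(m₁ − m₂) mod p = 53·(33 − 57) mod 71 = 6.
m = m₂ + h·q = 57 + 6·67 = 459.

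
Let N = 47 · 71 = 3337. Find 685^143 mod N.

Mod 47: 685 ≡ 27; by Fermat, exponent reduces to 143 mod 46 = 5; 27^5 ≡ 42 (mod 47).
Mod 71: 685 ≡ 46; by Fermat, exponent reduces to 143 mod 70 = 3; 46^3 ≡ 66 (mod 71).
Combine by CRT: x ≡ 42 (mod 47), x ≡ 66 (mod 71) ⇒ x ≡ 3332 (mod 3337).

3332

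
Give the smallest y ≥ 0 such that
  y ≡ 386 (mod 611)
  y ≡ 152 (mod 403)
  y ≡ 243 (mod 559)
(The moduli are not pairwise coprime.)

451915

gcd(611, 403) = 13 and 13 | (152 − 386), so the pair is consistent; merging gives y ≡ 16272 (mod 18941), where 18941 = lcm(611, 403).
gcd(18941, 559) = 13 and 13 | (243 − 16272), so the pair is consistent; merging gives y ≡ 451915 (mod 814463), where 814463 = lcm(18941, 559).
The solution is unique modulo lcm(611, 403, 559) = 814463.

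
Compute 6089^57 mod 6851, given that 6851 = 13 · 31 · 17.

6440

Mod 13: 6089 ≡ 5; by Fermat, exponent reduces to 57 mod 12 = 9; 5^9 ≡ 5 (mod 13).
Mod 31: 6089 ≡ 13; by Fermat, exponent reduces to 57 mod 30 = 27; 13^27 ≡ 23 (mod 31).
Mod 17: 6089 ≡ 3; by Fermat, exponent reduces to 57 mod 16 = 9; 3^9 ≡ 14 (mod 17).
Combine by CRT: x ≡ 5 (mod 13), x ≡ 23 (mod 31), x ≡ 14 (mod 17) ⇒ x ≡ 6440 (mod 6851).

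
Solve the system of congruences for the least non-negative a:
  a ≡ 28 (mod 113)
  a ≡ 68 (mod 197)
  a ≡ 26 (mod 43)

The moduli are pairwise coprime; N = 113·197·43 = 957223.
N/113 = 8471; 8471 ≡ 109 (mod 113); 109·28 ≡ 1, so inverse 28.
N/197 = 4859; 4859 ≡ 131 (mod 197); 131·194 ≡ 1, so inverse 194.
N/43 = 22261; 22261 ≡ 30 (mod 43); 30·33 ≡ 1, so inverse 33.
a ≡ 28·8471·28 + 68·4859·194 + 26·22261·33 = 89841130.
89841130 mod 957223 = 819391.

819391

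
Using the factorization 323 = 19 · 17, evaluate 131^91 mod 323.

74

Mod 19: 131 ≡ 17; by Fermat, exponent reduces to 91 mod 18 = 1; 17^1 ≡ 17 (mod 19).
Mod 17: 131 ≡ 12; by Fermat, exponent reduces to 91 mod 16 = 11; 12^11 ≡ 6 (mod 17).
Combine by CRT: x ≡ 17 (mod 19), x ≡ 6 (mod 17) ⇒ x ≡ 74 (mod 323).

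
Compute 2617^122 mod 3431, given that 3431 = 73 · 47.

2780

Mod 73: 2617 ≡ 62; by Fermat, exponent reduces to 122 mod 72 = 50; 62^50 ≡ 6 (mod 73).
Mod 47: 2617 ≡ 32; by Fermat, exponent reduces to 122 mod 46 = 30; 32^30 ≡ 7 (mod 47).
Combine by CRT: x ≡ 6 (mod 73), x ≡ 7 (mod 47) ⇒ x ≡ 2780 (mod 3431).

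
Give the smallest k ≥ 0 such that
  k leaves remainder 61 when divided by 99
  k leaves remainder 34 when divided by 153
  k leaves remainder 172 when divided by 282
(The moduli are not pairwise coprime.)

41344

gcd(99, 153) = 9 and 9 | (34 − 61), so the pair is consistent; merging gives k ≡ 952 (mod 1683), where 1683 = lcm(99, 153).
gcd(1683, 282) = 3 and 3 | (172 − 952), so the pair is consistent; merging gives k ≡ 41344 (mod 158202), where 158202 = lcm(1683, 282).
The solution is unique modulo lcm(99, 153, 282) = 158202.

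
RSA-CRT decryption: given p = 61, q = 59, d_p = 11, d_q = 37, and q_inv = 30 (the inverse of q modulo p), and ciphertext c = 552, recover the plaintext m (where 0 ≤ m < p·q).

m₁ = c^(d_p) mod p: c ≡ 3 (mod 61), and 3^11 mod 61 = 3.
m₂ = c^(d_q) mod q: c ≡ 21 (mod 59), and 21^37 mod 59 = 53.
h = q_inv·(m₁ − m₂) mod p = 30·(3 − 53) mod 61 = 25.
m = m₂ + h·q = 53 + 25·59 = 1528.

1528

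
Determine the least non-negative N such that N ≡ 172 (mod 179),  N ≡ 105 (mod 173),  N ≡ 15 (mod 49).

116880

The moduli are pairwise coprime; M = 179·173·49 = 1517383.
M/179 = 8477; 8477 ≡ 64 (mod 179); 64·14 ≡ 1, so inverse 14.
M/173 = 8771; 8771 ≡ 121 (mod 173); 121·163 ≡ 1, so inverse 163.
M/49 = 30967; 30967 ≡ 48 (mod 49); 48·48 ≡ 1, so inverse 48.
N ≡ 172·8477·14 + 105·8771·163 + 15·30967·48 = 192824521.
192824521 mod 1517383 = 116880.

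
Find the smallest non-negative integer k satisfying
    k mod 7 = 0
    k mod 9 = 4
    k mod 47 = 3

238

The moduli are pairwise coprime; N = 7·9·47 = 2961.
N/7 = 423; 423 ≡ 3 (mod 7); 3·5 ≡ 1, so inverse 5.
N/9 = 329; 329 ≡ 5 (mod 9); 5·2 ≡ 1, so inverse 2.
N/47 = 63; 63 ≡ 16 (mod 47); 16·3 ≡ 1, so inverse 3.
k ≡ 0·423·5 + 4·329·2 + 3·63·3 = 3199.
3199 mod 2961 = 238.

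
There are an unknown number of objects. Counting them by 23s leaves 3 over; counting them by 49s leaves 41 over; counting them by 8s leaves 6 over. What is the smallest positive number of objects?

The moduli are pairwise coprime; M = 23·49·8 = 9016.
M/23 = 392; 392 ≡ 1 (mod 23), inverse 1.
M/49 = 184; 184 ≡ 37 (mod 49); 37·4 ≡ 1, so inverse 4.
M/8 = 1127; 1127 ≡ 7 (mod 8); 7·7 ≡ 1, so inverse 7.
N ≡ 3·392·1 + 41·184·4 + 6·1127·7 = 78686.
78686 mod 9016 = 6558.

6558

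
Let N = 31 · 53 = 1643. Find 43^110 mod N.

Mod 31: 43 ≡ 12; by Fermat, exponent reduces to 110 mod 30 = 20; 12^20 ≡ 5 (mod 31).
Mod 53: 43 ≡ 43; by Fermat, exponent reduces to 110 mod 52 = 6; 43^6 ≡ 49 (mod 53).
Combine by CRT: x ≡ 5 (mod 31), x ≡ 49 (mod 53) ⇒ x ≡ 1586 (mod 1643).

1586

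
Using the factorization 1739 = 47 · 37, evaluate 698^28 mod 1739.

451

Mod 47: 698 ≡ 40; 40^28 ≡ 28 (mod 47).
Mod 37: 698 ≡ 32; 32^28 ≡ 7 (mod 37).
Combine by CRT: x ≡ 28 (mod 47), x ≡ 7 (mod 37) ⇒ x ≡ 451 (mod 1739).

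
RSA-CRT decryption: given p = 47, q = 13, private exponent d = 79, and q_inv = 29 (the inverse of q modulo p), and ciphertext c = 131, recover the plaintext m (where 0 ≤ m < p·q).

d_p = d mod (p−1) = 79 mod 46 = 33; d_q = d mod (q−1) = 7.
m₁ = c^(d_p) mod p: c ≡ 37 (mod 47), and 37^33 mod 47 = 21.
m₂ = c^(d_q) mod q: c ≡ 1 (mod 13), and 1^7 mod 13 = 1.
h = q_inv·(m₁ − m₂) mod p = 29·(21 − 1) mod 47 = 16.
m = m₂ + h·q = 1 + 16·13 = 209.

209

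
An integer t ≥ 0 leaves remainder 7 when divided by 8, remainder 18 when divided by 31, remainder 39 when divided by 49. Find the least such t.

The moduli are pairwise coprime; N = 8·31·49 = 12152.
N/8 = 1519; 1519 ≡ 7 (mod 8); 7·7 ≡ 1, so inverse 7.
N/31 = 392; 392 ≡ 20 (mod 31); 20·14 ≡ 1, so inverse 14.
N/49 = 248; 248 ≡ 3 (mod 49); 3·33 ≡ 1, so inverse 33.
t ≡ 7·1519·7 + 18·392·14 + 39·248·33 = 492391.
492391 mod 12152 = 6311.

6311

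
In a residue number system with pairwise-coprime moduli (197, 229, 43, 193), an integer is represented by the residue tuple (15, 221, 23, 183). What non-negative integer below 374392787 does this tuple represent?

Combine the congruences pairwise.
From x ≡ 15 (mod 197) write x = 15 + 197t. Substituting into x ≡ 221 (mod 229) gives 197t ≡ 206 (mod 229), and since 197⁻¹ ≡ 93 (mod 229), t ≡ 151. Hence x ≡ 15 + 197·151 = 29762 (mod 45113).
From x ≡ 29762 (mod 45113) write x = 29762 + 45113t. Substituting into x ≡ 23 (mod 43) gives 45113t ≡ 17 (mod 43), and since 6⁻¹ ≡ 36 (mod 43), t ≡ 10. Hence x ≡ 29762 + 45113·10 = 480892 (mod 1939859).
From x ≡ 480892 (mod 1939859) write x = 480892 + 1939859t. Substituting into x ≡ 183 (mod 193) gives 1939859t ≡ 54 (mod 193), and since 16⁻¹ ≡ 181 (mod 193), t ≡ 124. Hence x ≡ 480892 + 1939859·124 = 241023408 (mod 374392787).

241023408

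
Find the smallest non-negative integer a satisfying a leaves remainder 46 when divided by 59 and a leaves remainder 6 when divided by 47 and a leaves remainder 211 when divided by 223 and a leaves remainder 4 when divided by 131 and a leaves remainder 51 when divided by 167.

6220667052

Combine the congruences pairwise.
From a ≡ 46 (mod 59) write a = 46 + 59t. Substituting into a ≡ 6 (mod 47) gives 59t ≡ 7 (mod 47), and since 12⁻¹ ≡ 4 (mod 47), t ≡ 28. Hence a ≡ 46 + 59·28 = 1698 (mod 2773).
From a ≡ 1698 (mod 2773) write a = 1698 + 2773t. Substituting into a ≡ 211 (mod 223) gives 2773t ≡ 74 (mod 223), and since 97⁻¹ ≡ 23 (mod 223), t ≡ 141. Hence a ≡ 1698 + 2773·141 = 392691 (mod 618379).
From a ≡ 392691 (mod 618379) write a = 392691 + 618379t. Substituting into a ≡ 4 (mod 131) gives 618379t ≡ 51 (mod 131), and since 59⁻¹ ≡ 20 (mod 131), t ≡ 103. Hence a ≡ 392691 + 618379·103 = 64085728 (mod 81007649).
From a ≡ 64085728 (mod 81007649) write a = 64085728 + 81007649t. Substituting into a ≡ 51 (mod 167) gives 81007649t ≡ 72 (mod 167), and since 124⁻¹ ≡ 66 (mod 167), t ≡ 76. Hence a ≡ 64085728 + 81007649·76 = 6220667052 (mod 13528277383).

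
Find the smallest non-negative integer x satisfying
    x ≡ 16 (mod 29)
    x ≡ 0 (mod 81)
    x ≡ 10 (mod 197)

56943

From x ≡ 16 (mod 29) write x = 16 + 29t. Substituting into x ≡ 0 (mod 81) gives 29t ≡ 65 (mod 81), and since 29⁻¹ ≡ 14 (mod 81), t ≡ 19. Hence x ≡ 16 + 29·19 = 567 (mod 2349).
From x ≡ 567 (mod 2349) write x = 567 + 2349t. Substituting into x ≡ 10 (mod 197) gives 2349t ≡ 34 (mod 197), and since 182⁻¹ ≡ 105 (mod 197), t ≡ 24. Hence x ≡ 567 + 2349·24 = 56943 (mod 462753).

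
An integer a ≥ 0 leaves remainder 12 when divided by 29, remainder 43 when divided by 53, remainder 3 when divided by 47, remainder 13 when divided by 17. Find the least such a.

The moduli are pairwise coprime; N = 29·53·47·17 = 1228063.
N/29 = 42347; 42347 ≡ 7 (mod 29); 7·25 ≡ 1, so inverse 25.
N/53 = 23171; 23171 ≡ 10 (mod 53); 10·16 ≡ 1, so inverse 16.
N/47 = 26129; 26129 ≡ 44 (mod 47); 44·31 ≡ 1, so inverse 31.
N/17 = 72239; 72239 ≡ 6 (mod 17); 6·3 ≡ 1, so inverse 3.
a ≡ 12·42347·25 + 43·23171·16 + 3·26129·31 + 13·72239·3 = 33893066.
33893066 mod 1228063 = 735365.

735365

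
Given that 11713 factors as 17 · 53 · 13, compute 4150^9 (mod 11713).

Mod 17: 4150 ≡ 2; 2^9 ≡ 2 (mod 17).
Mod 53: 4150 ≡ 16; 16^9 ≡ 36 (mod 53).
Mod 13: 4150 ≡ 3; 3^9 ≡ 1 (mod 13).
Combine by CRT: x ≡ 2 (mod 17), x ≡ 36 (mod 53), x ≡ 1 (mod 13) ⇒ x ≡ 937 (mod 11713).

937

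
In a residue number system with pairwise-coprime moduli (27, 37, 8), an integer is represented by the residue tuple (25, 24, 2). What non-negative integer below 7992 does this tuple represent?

5722

From x ≡ 25 (mod 27) write x = 25 + 27t. Substituting into x ≡ 24 (mod 37) gives 27t ≡ 36 (mod 37), and since 27⁻¹ ≡ 11 (mod 37), t ≡ 26. Hence x ≡ 25 + 27·26 = 727 (mod 999).
From x ≡ 727 (mod 999) write x = 727 + 999t. Substituting into x ≡ 2 (mod 8) gives 999t ≡ 3 (mod 8), and since 7⁻¹ ≡ 7 (mod 8), t ≡ 5. Hence x ≡ 727 + 999·5 = 5722 (mod 7992).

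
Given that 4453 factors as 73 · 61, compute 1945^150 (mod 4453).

3720

Mod 73: 1945 ≡ 47; by Fermat, exponent reduces to 150 mod 72 = 6; 47^6 ≡ 70 (mod 73).
Mod 61: 1945 ≡ 54; by Fermat, exponent reduces to 150 mod 60 = 30; 54^30 ≡ 60 (mod 61).
Combine by CRT: x ≡ 70 (mod 73), x ≡ 60 (mod 61) ⇒ x ≡ 3720 (mod 4453).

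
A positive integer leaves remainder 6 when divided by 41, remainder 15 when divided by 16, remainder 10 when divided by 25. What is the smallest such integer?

15135

Combine the congruences pairwise.
From a ≡ 6 (mod 41) write a = 6 + 41t. Substituting into a ≡ 15 (mod 16) gives 41t ≡ 9 (mod 16), and since 9⁻¹ ≡ 9 (mod 16), t ≡ 1. Hence a ≡ 6 + 41·1 = 47 (mod 656).
From a ≡ 47 (mod 656) write a = 47 + 656t. Substituting into a ≡ 10 (mod 25) gives 656t ≡ 13 (mod 25), and since 6⁻¹ ≡ 21 (mod 25), t ≡ 23. Hence a ≡ 47 + 656·23 = 15135 (mod 16400).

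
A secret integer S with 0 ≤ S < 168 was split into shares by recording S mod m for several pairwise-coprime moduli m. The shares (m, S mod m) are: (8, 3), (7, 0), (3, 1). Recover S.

From S ≡ 3 (mod 8) write S = 3 + 8t. Substituting into S ≡ 0 (mod 7) gives 8t ≡ 4 (mod 7), and since 1⁻¹ ≡ 1 (mod 7), t ≡ 4. Hence S ≡ 3 + 8·4 = 35 (mod 56).
From S ≡ 35 (mod 56) write S = 35 + 56t. Substituting into S ≡ 1 (mod 3) gives 56t ≡ 2 (mod 3), and since 2⁻¹ ≡ 2 (mod 3), t ≡ 1. Hence S ≡ 35 + 56·1 = 91 (mod 168).

91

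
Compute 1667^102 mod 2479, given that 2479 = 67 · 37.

1565

Mod 67: 1667 ≡ 59; by Fermat, exponent reduces to 102 mod 66 = 36; 59^36 ≡ 24 (mod 67).
Mod 37: 1667 ≡ 2; by Fermat, exponent reduces to 102 mod 36 = 30; 2^30 ≡ 11 (mod 37).
Combine by CRT: x ≡ 24 (mod 67), x ≡ 11 (mod 37) ⇒ x ≡ 1565 (mod 2479).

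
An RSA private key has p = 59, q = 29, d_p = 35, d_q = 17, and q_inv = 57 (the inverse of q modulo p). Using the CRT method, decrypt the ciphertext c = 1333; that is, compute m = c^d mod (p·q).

1681

m₁ = c^(d_p) mod p: c ≡ 35 (mod 59), and 35^35 mod 59 = 29.
m₂ = c^(d_q) mod q: c ≡ 28 (mod 29), and 28^17 mod 29 = 28.
h = q_inv·(m₁ − m₂) mod p = 57·(29 − 28) mod 59 = 57.
m = m₂ + h·q = 28 + 57·29 = 1681.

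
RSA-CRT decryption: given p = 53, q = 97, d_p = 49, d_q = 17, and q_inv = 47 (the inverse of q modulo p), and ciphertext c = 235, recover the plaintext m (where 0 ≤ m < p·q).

m₁ = c^(d_p) mod p: c ≡ 23 (mod 53), and 23^49 mod 53 = 23.
m₂ = c^(d_q) mod q: c ≡ 41 (mod 97), and 41^17 mod 97 = 21.
h = q_inv·(m₁ − m₂) mod p = 47·(23 − 21) mod 53 = 41.
m = m₂ + h·q = 21 + 41·97 = 3998.

3998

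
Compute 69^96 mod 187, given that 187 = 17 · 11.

69

Mod 17: 69 ≡ 1; since 16 | 96, by Fermat 1^96 ≡ 1 (mod 17).
Mod 11: 69 ≡ 3; by Fermat, exponent reduces to 96 mod 10 = 6; 3^6 ≡ 3 (mod 11).
Combine by CRT: x ≡ 1 (mod 17), x ≡ 3 (mod 11) ⇒ x ≡ 69 (mod 187).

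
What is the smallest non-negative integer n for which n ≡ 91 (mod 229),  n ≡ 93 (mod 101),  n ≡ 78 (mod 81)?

From n ≡ 91 (mod 229) write n = 91 + 229t. Substituting into n ≡ 93 (mod 101) gives 229t ≡ 2 (mod 101), and since 27⁻¹ ≡ 15 (mod 101), t ≡ 30. Hence n ≡ 91 + 229·30 = 6961 (mod 23129).
From n ≡ 6961 (mod 23129) write n = 6961 + 23129t. Substituting into n ≡ 78 (mod 81) gives 23129t ≡ 2 (mod 81), and since 44⁻¹ ≡ 35 (mod 81), t ≡ 70. Hence n ≡ 6961 + 23129·70 = 1625991 (mod 1873449).

1625991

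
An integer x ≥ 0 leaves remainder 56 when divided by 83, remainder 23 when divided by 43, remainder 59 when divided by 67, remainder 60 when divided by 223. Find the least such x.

44509968

From x ≡ 56 (mod 83) write x = 56 + 83t. Substituting into x ≡ 23 (mod 43) gives 83t ≡ 10 (mod 43), and since 40⁻¹ ≡ 14 (mod 43), t ≡ 11. Hence x ≡ 56 + 83·11 = 969 (mod 3569).
From x ≡ 969 (mod 3569) write x = 969 + 3569t. Substituting into x ≡ 59 (mod 67) gives 3569t ≡ 28 (mod 67), and since 18⁻¹ ≡ 41 (mod 67), t ≡ 9. Hence x ≡ 969 + 3569·9 = 33090 (mod 239123).
From x ≡ 33090 (mod 239123) write x = 33090 + 239123t. Substituting into x ≡ 60 (mod 223) gives 239123t ≡ 197 (mod 223), and since 67⁻¹ ≡ 10 (mod 223), t ≡ 186. Hence x ≡ 33090 + 239123·186 = 44509968 (mod 53324429).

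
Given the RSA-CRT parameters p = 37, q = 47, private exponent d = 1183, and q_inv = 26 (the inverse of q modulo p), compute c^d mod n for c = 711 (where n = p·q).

d_p = d mod (p−1) = 1183 mod 36 = 31; d_q = d mod (q−1) = 33.
m₁ = c^(d_p) mod p: c ≡ 8 (mod 37), and 8^31 mod 37 = 29.
m₂ = c^(d_q) mod q: c ≡ 6 (mod 47), and 6^33 mod 47 = 18.
h = q_inv·(m₁ − m₂) mod p = 26·(29 − 18) mod 37 = 27.
m = m₂ + h·q = 18 + 27·47 = 1287.

1287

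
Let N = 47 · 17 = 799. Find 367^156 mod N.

506

Mod 47: 367 ≡ 38; by Fermat, exponent reduces to 156 mod 46 = 18; 38^18 ≡ 36 (mod 47).
Mod 17: 367 ≡ 10; by Fermat, exponent reduces to 156 mod 16 = 12; 10^12 ≡ 13 (mod 17).
Combine by CRT: x ≡ 36 (mod 47), x ≡ 13 (mod 17) ⇒ x ≡ 506 (mod 799).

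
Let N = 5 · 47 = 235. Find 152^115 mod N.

Mod 5: 152 ≡ 2; by Fermat, exponent reduces to 115 mod 4 = 3; 2^3 ≡ 3 (mod 5).
Mod 47: 152 ≡ 11; by Fermat, exponent reduces to 115 mod 46 = 23; 11^23 ≡ 46 (mod 47).
Combine by CRT: x ≡ 3 (mod 5), x ≡ 46 (mod 47) ⇒ x ≡ 93 (mod 235).

93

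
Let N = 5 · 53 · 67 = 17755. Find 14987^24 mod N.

Mod 5: 14987 ≡ 2; since 4 | 24, by Fermat 2^24 ≡ 1 (mod 5).
Mod 53: 14987 ≡ 41; 41^24 ≡ 46 (mod 53).
Mod 67: 14987 ≡ 46; 46^24 ≡ 59 (mod 67).
Combine by CRT: x ≡ 1 (mod 5), x ≡ 46 (mod 53), x ≡ 59 (mod 67) ⇒ x ≡ 4816 (mod 17755).

4816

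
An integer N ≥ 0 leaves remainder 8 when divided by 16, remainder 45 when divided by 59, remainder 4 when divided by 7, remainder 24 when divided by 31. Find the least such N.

Combine the congruences pairwise.
From N ≡ 8 (mod 16) write N = 8 + 16t. Substituting into N ≡ 45 (mod 59) gives 16t ≡ 37 (mod 59), and since 16⁻¹ ≡ 48 (mod 59), t ≡ 6. Hence N ≡ 8 + 16·6 = 104 (mod 944).
From N ≡ 104 (mod 944) write N = 104 + 944t. Substituting into N ≡ 4 (mod 7) gives 944t ≡ 5 (mod 7), and since 6⁻¹ ≡ 6 (mod 7), t ≡ 2. Hence N ≡ 104 + 944·2 = 1992 (mod 6608).
From N ≡ 1992 (mod 6608) write N = 1992 + 6608t. Substituting into N ≡ 24 (mod 31) gives 6608t ≡ 16 (mod 31), and since 5⁻¹ ≡ 25 (mod 31), t ≡ 28. Hence N ≡ 1992 + 6608·28 = 187016 (mod 204848).

187016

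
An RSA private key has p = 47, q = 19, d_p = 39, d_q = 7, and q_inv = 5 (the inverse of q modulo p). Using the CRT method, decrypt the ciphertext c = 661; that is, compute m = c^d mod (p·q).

m₁ = c^(d_p) mod p: c ≡ 3 (mod 47), and 3^39 mod 47 = 32.
m₂ = c^(d_q) mod q: c ≡ 15 (mod 19), and 15^7 mod 19 = 13.
h = q_inv·(m₁ − m₂) mod p = 5·(32 − 13) mod 47 = 1.
m = m₂ + h·q = 13 + 1·19 = 32.

32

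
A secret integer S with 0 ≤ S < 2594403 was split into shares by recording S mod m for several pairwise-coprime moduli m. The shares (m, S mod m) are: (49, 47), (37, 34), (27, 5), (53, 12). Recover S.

From S ≡ 47 (mod 49) write S = 47 + 49t. Substituting into S ≡ 34 (mod 37) gives 49t ≡ 24 (mod 37), and since 12⁻¹ ≡ 34 (mod 37), t ≡ 2. Hence S ≡ 47 + 49·2 = 145 (mod 1813).
From S ≡ 145 (mod 1813) write S = 145 + 1813t. Substituting into S ≡ 5 (mod 27) gives 1813t ≡ 22 (mod 27), and since 4⁻¹ ≡ 7 (mod 27), t ≡ 19. Hence S ≡ 145 + 1813·19 = 34592 (mod 48951).
From S ≡ 34592 (mod 48951) write S = 34592 + 48951t. Substituting into S ≡ 12 (mod 53) gives 48951t ≡ 29 (mod 53), and since 32⁻¹ ≡ 5 (mod 53), t ≡ 39. Hence S ≡ 34592 + 48951·39 = 1943681 (mod 2594403).

1943681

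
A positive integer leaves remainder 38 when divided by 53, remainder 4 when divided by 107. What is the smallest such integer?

3642

Combine the congruences pairwise.
From x ≡ 38 (mod 53) write x = 38 + 53t. Substituting into x ≡ 4 (mod 107) gives 53t ≡ 73 (mod 107), and since 53⁻¹ ≡ 105 (mod 107), t ≡ 68. Hence x ≡ 38 + 53·68 = 3642 (mod 5671).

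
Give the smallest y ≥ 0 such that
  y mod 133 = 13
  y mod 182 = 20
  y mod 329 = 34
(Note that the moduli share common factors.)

Combine the congruences pairwise.
gcd(133, 182) = 7 and 7 | (20 − 13), so the pair is consistent; merging gives y ≡ 1476 (mod 3458), where 3458 = lcm(133, 182).
gcd(3458, 329) = 7 and 7 | (34 − 1476), so the pair is consistent; merging gives y ≡ 39514 (mod 162526), where 162526 = lcm(3458, 329).
The solution is unique modulo lcm(133, 182, 329) = 162526.

39514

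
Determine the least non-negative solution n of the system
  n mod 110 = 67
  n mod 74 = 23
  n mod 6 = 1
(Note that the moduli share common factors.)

8977

gcd(110, 74) = 2 and 2 | (23 − 67), so the pair is consistent; merging gives n ≡ 837 (mod 4070), where 4070 = lcm(110, 74).
gcd(4070, 6) = 2 and 2 | (1 − 837), so the pair is consistent; merging gives n ≡ 8977 (mod 12210), where 12210 = lcm(4070, 6).
The solution is unique modulo lcm(110, 74, 6) = 12210.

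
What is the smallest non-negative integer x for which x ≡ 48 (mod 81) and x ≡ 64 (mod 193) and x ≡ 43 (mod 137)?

From x ≡ 48 (mod 81) write x = 48 + 81t. Substituting into x ≡ 64 (mod 193) gives 81t ≡ 16 (mod 193), and since 81⁻¹ ≡ 112 (mod 193), t ≡ 55. Hence x ≡ 48 + 81·55 = 4503 (mod 15633).
From x ≡ 4503 (mod 15633) write x = 4503 + 15633t. Substituting into x ≡ 43 (mod 137) gives 15633t ≡ 61 (mod 137), and since 15⁻¹ ≡ 64 (mod 137), t ≡ 68. Hence x ≡ 4503 + 15633·68 = 1067547 (mod 2141721).

1067547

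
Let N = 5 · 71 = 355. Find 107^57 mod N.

Mod 5: 107 ≡ 2; by Fermat, exponent reduces to 57 mod 4 = 1; 2^1 ≡ 2 (mod 5).
Mod 71: 107 ≡ 36; 36^57 ≡ 27 (mod 71).
Combine by CRT: x ≡ 2 (mod 5), x ≡ 27 (mod 71) ⇒ x ≡ 27 (mod 355).

27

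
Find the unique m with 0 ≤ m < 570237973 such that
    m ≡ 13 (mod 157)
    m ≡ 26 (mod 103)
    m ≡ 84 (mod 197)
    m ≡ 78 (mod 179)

372541859

The moduli are pairwise coprime; N = 157·103·197·179 = 570237973.
N/157 = 3632089; 3632089 ≡ 51 (mod 157); 51·117 ≡ 1, so inverse 117.
N/103 = 5536291; 5536291 ≡ 41 (mod 103); 41·98 ≡ 1, so inverse 98.
N/197 = 2894609; 2894609 ≡ 88 (mod 197); 88·150 ≡ 1, so inverse 150.
N/179 = 3185687; 3185687 ≡ 24 (mod 179); 24·97 ≡ 1, so inverse 97.
m ≡ 13·3632089·117 + 26·5536291·98 + 84·2894609·150 + 78·3185687·97 = 80205858079.
80205858079 mod 570237973 = 372541859.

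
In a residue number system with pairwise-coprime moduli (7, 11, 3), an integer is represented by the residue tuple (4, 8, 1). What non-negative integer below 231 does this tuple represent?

151

The moduli are pairwise coprime; N = 7·11·3 = 231.
N/7 = 33; 33 ≡ 5 (mod 7); 5·3 ≡ 1, so inverse 3.
N/11 = 21; 21 ≡ 10 (mod 11); 10·10 ≡ 1, so inverse 10.
N/3 = 77; 77 ≡ 2 (mod 3); 2·2 ≡ 1, so inverse 2.
x ≡ 4·33·3 + 8·21·10 + 1·77·2 = 2230.
2230 mod 231 = 151.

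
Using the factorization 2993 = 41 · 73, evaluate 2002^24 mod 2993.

Mod 41: 2002 ≡ 34; 34^24 ≡ 18 (mod 41).
Mod 73: 2002 ≡ 31; 31^24 ≡ 64 (mod 73).
Combine by CRT: x ≡ 18 (mod 41), x ≡ 64 (mod 73) ⇒ x ≡ 2765 (mod 2993).

2765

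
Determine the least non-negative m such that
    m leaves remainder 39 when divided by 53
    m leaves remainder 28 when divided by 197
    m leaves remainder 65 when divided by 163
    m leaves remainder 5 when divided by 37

1748403

The moduli are pairwise coprime; N = 53·197·163·37 = 62969671.
N/53 = 1188107; 1188107 ≡ 6 (mod 53); 6·9 ≡ 1, so inverse 9.
N/197 = 319643; 319643 ≡ 109 (mod 197); 109·47 ≡ 1, so inverse 47.
N/163 = 386317; 386317 ≡ 7 (mod 163); 7·70 ≡ 1, so inverse 70.
N/37 = 1701883; 1701883 ≡ 31 (mod 37); 31·6 ≡ 1, so inverse 6.
m ≡ 39·1188107·9 + 28·319643·47 + 65·386317·70 + 5·1701883·6 = 2646474585.
2646474585 mod 62969671 = 1748403.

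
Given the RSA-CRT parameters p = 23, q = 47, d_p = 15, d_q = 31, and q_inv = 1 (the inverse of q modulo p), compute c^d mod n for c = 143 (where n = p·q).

m₁ = c^(d_p) mod p: c ≡ 5 (mod 23), and 5^15 mod 23 = 19.
m₂ = c^(d_q) mod q: c ≡ 2 (mod 47), and 2^31 mod 47 = 21.
h = q_inv·(m₁ − m₂) mod p = 1·(19 − 21) mod 23 = 21.
m = m₂ + h·q = 21 + 21·47 = 1008.

1008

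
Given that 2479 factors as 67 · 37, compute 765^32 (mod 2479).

Mod 67: 765 ≡ 28; 28^32 ≡ 55 (mod 67).
Mod 37: 765 ≡ 25; 25^32 ≡ 7 (mod 37).
Combine by CRT: x ≡ 55 (mod 67), x ≡ 7 (mod 37) ⇒ x ≡ 1931 (mod 2479).

1931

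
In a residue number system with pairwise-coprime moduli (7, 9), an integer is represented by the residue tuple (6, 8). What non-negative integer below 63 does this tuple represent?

62

From x ≡ 6 (mod 7) write x = 6 + 7t. Substituting into x ≡ 8 (mod 9) gives 7t ≡ 2 (mod 9), and since 7⁻¹ ≡ 4 (mod 9), t ≡ 8. Hence x ≡ 6 + 7·8 = 62 (mod 63).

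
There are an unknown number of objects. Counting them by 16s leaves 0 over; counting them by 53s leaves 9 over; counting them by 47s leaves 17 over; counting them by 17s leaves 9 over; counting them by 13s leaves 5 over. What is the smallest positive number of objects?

8385616

From N ≡ 0 (mod 16) write N = 0 + 16t. Substituting into N ≡ 9 (mod 53) gives 16t ≡ 9 (mod 53), and since 16⁻¹ ≡ 10 (mod 53), t ≡ 37. Hence N ≡ 0 + 16·37 = 592 (mod 848).
From N ≡ 592 (mod 848) write N = 592 + 848t. Substituting into N ≡ 17 (mod 47) gives 848t ≡ 36 (mod 47), and since 2⁻¹ ≡ 24 (mod 47), t ≡ 18. Hence N ≡ 592 + 848·18 = 15856 (mod 39856).
From N ≡ 15856 (mod 39856) write N = 15856 + 39856t. Substituting into N ≡ 9 (mod 17) gives 39856t ≡ 14 (mod 17), and since 8⁻¹ ≡ 15 (mod 17), t ≡ 6. Hence N ≡ 15856 + 39856·6 = 254992 (mod 677552).
From N ≡ 254992 (mod 677552) write N = 254992 + 677552t. Substituting into N ≡ 5 (mod 13) gives 677552t ≡ 8 (mod 13), and since 5⁻¹ ≡ 8 (mod 13), t ≡ 12. Hence N ≡ 254992 + 677552·12 = 8385616 (mod 8808176).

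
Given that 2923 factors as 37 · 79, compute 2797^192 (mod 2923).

Mod 37: 2797 ≡ 22; by Fermat, exponent reduces to 192 mod 36 = 12; 22^12 ≡ 26 (mod 37).
Mod 79: 2797 ≡ 32; by Fermat, exponent reduces to 192 mod 78 = 36; 32^36 ≡ 65 (mod 79).
Combine by CRT: x ≡ 26 (mod 37), x ≡ 65 (mod 79) ⇒ x ≡ 618 (mod 2923).

618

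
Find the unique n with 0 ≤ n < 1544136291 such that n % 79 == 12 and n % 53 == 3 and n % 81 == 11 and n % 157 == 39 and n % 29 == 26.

1302455711

Combine the congruences pairwise.
From n ≡ 12 (mod 79) write n = 12 + 79t. Substituting into n ≡ 3 (mod 53) gives 79t ≡ 44 (mod 53), and since 26⁻¹ ≡ 51 (mod 53), t ≡ 18. Hence n ≡ 12 + 79·18 = 1434 (mod 4187).
From n ≡ 1434 (mod 4187) write n = 1434 + 4187t. Substituting into n ≡ 11 (mod 81) gives 4187t ≡ 35 (mod 81), and since 56⁻¹ ≡ 68 (mod 81), t ≡ 31. Hence n ≡ 1434 + 4187·31 = 131231 (mod 339147).
From n ≡ 131231 (mod 339147) write n = 131231 + 339147t. Substituting into n ≡ 39 (mod 157) gives 339147t ≡ 60 (mod 157), and since 27⁻¹ ≡ 64 (mod 157), t ≡ 72. Hence n ≡ 131231 + 339147·72 = 24549815 (mod 53246079).
From n ≡ 24549815 (mod 53246079) write n = 24549815 + 53246079t. Substituting into n ≡ 26 (mod 29) gives 53246079t ≡ 16 (mod 29), and since 20⁻¹ ≡ 16 (mod 29), t ≡ 24. Hence n ≡ 24549815 + 53246079·24 = 1302455711 (mod 1544136291).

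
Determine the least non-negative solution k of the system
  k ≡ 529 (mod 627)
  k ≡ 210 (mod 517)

19339

gcd(627, 517) = 11 and 11 | (210 − 529), so the pair is consistent; merging gives k ≡ 19339 (mod 29469), where 29469 = lcm(627, 517).
The solution is unique modulo lcm(627, 517) = 29469.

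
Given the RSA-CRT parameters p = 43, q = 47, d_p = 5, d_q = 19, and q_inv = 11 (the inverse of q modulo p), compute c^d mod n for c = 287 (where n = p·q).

m₁ = c^(d_p) mod p: c ≡ 29 (mod 43), and 29^5 mod 43 = 20.
m₂ = c^(d_q) mod q: c ≡ 5 (mod 47), and 5^19 mod 47 = 10.
h = q_inv·(m₁ − m₂) mod p = 11·(20 − 10) mod 43 = 24.
m = m₂ + h·q = 10 + 24·47 = 1138.

1138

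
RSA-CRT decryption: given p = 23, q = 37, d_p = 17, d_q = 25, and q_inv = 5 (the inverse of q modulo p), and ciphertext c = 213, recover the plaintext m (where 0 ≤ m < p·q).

m₁ = c^(d_p) mod p: c ≡ 6 (mod 23), and 6^17 mod 23 = 12.
m₂ = c^(d_q) mod q: c ≡ 28 (mod 37), and 28^25 mod 37 = 21.
h = q_inv·(m₁ − m₂) mod p = 5·(12 − 21) mod 23 = 1.
m = m₂ + h·q = 21 + 1·37 = 58.

58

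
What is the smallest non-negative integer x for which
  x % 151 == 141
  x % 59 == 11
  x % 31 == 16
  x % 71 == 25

4963209

The moduli are pairwise coprime; N = 151·59·31·71 = 19608709.
N/151 = 129859; 129859 ≡ 150 (mod 151); 150·150 ≡ 1, so inverse 150.
N/59 = 332351; 332351 ≡ 4 (mod 59); 4·15 ≡ 1, so inverse 15.
N/31 = 632539; 632539 ≡ 15 (mod 31); 15·29 ≡ 1, so inverse 29.
N/71 = 276179; 276179 ≡ 60 (mod 71); 60·58 ≡ 1, so inverse 58.
x ≡ 141·129859·150 + 11·332351·15 + 16·632539·29 + 25·276179·58 = 3495313411.
3495313411 mod 19608709 = 4963209.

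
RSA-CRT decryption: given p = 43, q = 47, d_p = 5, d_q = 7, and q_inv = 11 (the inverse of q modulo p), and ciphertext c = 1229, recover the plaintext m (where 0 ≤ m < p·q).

m₁ = c^(d_p) mod p: c ≡ 25 (mod 43), and 25^5 mod 43 = 24.
m₂ = c^(d_q) mod q: c ≡ 7 (mod 47), and 7^7 mod 47 = 9.
h = q_inv·(m₁ − m₂) mod p = 11·(24 − 9) mod 43 = 36.
m = m₂ + h·q = 9 + 36·47 = 1701.

1701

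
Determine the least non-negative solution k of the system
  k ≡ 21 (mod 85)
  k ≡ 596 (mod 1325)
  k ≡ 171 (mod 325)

64196

gcd(85, 1325) = 5 and 5 | (596 − 21), so the pair is consistent; merging gives k ≡ 19146 (mod 22525), where 22525 = lcm(85, 1325).
gcd(22525, 325) = 25 and 25 | (171 − 19146), so the pair is consistent; merging gives k ≡ 64196 (mod 292825), where 292825 = lcm(22525, 325).
The solution is unique modulo lcm(85, 1325, 325) = 292825.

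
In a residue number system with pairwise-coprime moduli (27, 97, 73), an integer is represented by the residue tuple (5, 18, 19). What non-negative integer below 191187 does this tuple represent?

The moduli are pairwise coprime; N = 27·97·73 = 191187.
N/27 = 7081; 7081 ≡ 7 (mod 27); 7·4 ≡ 1, so inverse 4.
N/97 = 1971; 1971 ≡ 31 (mod 97); 31·72 ≡ 1, so inverse 72.
N/73 = 2619; 2619 ≡ 64 (mod 73); 64·8 ≡ 1, so inverse 8.
x ≡ 5·7081·4 + 18·1971·72 + 19·2619·8 = 3094124.
3094124 mod 191187 = 35132.

35132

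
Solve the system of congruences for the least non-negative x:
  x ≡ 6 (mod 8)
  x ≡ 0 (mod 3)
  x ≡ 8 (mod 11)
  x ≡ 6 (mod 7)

Combine the congruences pairwise.
From x ≡ 6 (mod 8) write x = 6 + 8t. Substituting into x ≡ 0 (mod 3) gives 8t ≡ 0 (mod 3), and since 2⁻¹ ≡ 2 (mod 3), t ≡ 0. Hence x ≡ 6 + 8·0 = 6 (mod 24).
From x ≡ 6 (mod 24) write x = 6 + 24t. Substituting into x ≡ 8 (mod 11) gives 24t ≡ 2 (mod 11), and since 2⁻¹ ≡ 6 (mod 11), t ≡ 1. Hence x ≡ 6 + 24·1 = 30 (mod 264).
From x ≡ 30 (mod 264) write x = 30 + 264t. Substituting into x ≡ 6 (mod 7) gives 264t ≡ 4 (mod 7), and since 5⁻¹ ≡ 3 (mod 7), t ≡ 5. Hence x ≡ 30 + 264·5 = 1350 (mod 1848).

1350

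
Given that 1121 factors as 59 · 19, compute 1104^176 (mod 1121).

348

Mod 59: 1104 ≡ 42; by Fermat, exponent reduces to 176 mod 58 = 2; 42^2 ≡ 53 (mod 59).
Mod 19: 1104 ≡ 2; by Fermat, exponent reduces to 176 mod 18 = 14; 2^14 ≡ 6 (mod 19).
Combine by CRT: x ≡ 53 (mod 59), x ≡ 6 (mod 19) ⇒ x ≡ 348 (mod 1121).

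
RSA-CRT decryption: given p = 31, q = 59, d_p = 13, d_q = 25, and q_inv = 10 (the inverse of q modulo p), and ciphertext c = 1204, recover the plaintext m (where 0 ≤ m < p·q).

739

m₁ = c^(d_p) mod p: c ≡ 26 (mod 31), and 26^13 mod 31 = 26.
m₂ = c^(d_q) mod q: c ≡ 24 (mod 59), and 24^25 mod 59 = 31.
h = q_inv·(m₁ − m₂) mod p = 10·(26 − 31) mod 31 = 12.
m = m₂ + h·q = 31 + 12·59 = 739.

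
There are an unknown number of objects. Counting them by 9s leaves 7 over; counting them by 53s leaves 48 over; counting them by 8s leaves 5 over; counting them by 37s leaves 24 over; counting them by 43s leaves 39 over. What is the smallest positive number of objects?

5413309

The moduli are pairwise coprime; M = 9·53·8·37·43 = 6071256.
M/9 = 674584; 674584 ≡ 7 (mod 9); 7·4 ≡ 1, so inverse 4.
M/53 = 114552; 114552 ≡ 19 (mod 53); 19·14 ≡ 1, so inverse 14.
M/8 = 758907; 758907 ≡ 3 (mod 8); 3·3 ≡ 1, so inverse 3.
M/37 = 164088; 164088 ≡ 30 (mod 37); 30·21 ≡ 1, so inverse 21.
M/43 = 141192; 141192 ≡ 23 (mod 43); 23·15 ≡ 1, so inverse 15.
N ≡ 7·674584·4 + 48·114552·14 + 5·758907·3 + 24·164088·21 + 39·141192·15 = 272548573.
272548573 mod 6071256 = 5413309.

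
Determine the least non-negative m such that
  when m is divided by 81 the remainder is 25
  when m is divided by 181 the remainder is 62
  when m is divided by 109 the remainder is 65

From m ≡ 25 (mod 81) write m = 25 + 81t. Substituting into m ≡ 62 (mod 181) gives 81t ≡ 37 (mod 181), and since 81⁻¹ ≡ 38 (mod 181), t ≡ 139. Hence m ≡ 25 + 81·139 = 11284 (mod 14661).
From m ≡ 11284 (mod 14661) write m = 11284 + 14661t. Substituting into m ≡ 65 (mod 109) gives 14661t ≡ 8 (mod 109), and since 55⁻¹ ≡ 2 (mod 109), t ≡ 16. Hence m ≡ 11284 + 14661·16 = 245860 (mod 1598049).

245860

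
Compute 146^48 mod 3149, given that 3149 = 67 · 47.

1623

Mod 67: 146 ≡ 12; 12^48 ≡ 15 (mod 67).
Mod 47: 146 ≡ 5; by Fermat, exponent reduces to 48 mod 46 = 2; 5^2 ≡ 25 (mod 47).
Combine by CRT: x ≡ 15 (mod 67), x ≡ 25 (mod 47) ⇒ x ≡ 1623 (mod 3149).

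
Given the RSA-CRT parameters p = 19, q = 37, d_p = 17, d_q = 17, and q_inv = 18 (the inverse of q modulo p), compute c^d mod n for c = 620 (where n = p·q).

m₁ = c^(d_p) mod p: c ≡ 12 (mod 19), and 12^17 mod 19 = 8.
m₂ = c^(d_q) mod q: c ≡ 28 (mod 37), and 28^17 mod 37 = 4.
h = q_inv·(m₁ − m₂) mod p = 18·(8 − 4) mod 19 = 15.
m = m₂ + h·q = 4 + 15·37 = 559.

559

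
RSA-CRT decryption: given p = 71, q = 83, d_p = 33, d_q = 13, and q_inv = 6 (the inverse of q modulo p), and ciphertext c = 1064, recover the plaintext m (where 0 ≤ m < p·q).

m₁ = c^(d_p) mod p: c ≡ 70 (mod 71), and 70^33 mod 71 = 70.
m₂ = c^(d_q) mod q: c ≡ 68 (mod 83), and 68^13 mod 83 = 49.
h = q_inv·(m₁ − m₂) mod p = 6·(70 − 49) mod 71 = 55.
m = m₂ + h·q = 49 + 55·83 = 4614.

4614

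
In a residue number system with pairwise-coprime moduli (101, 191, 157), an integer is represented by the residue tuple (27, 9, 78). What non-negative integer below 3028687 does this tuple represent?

1848125

Combine the congruences pairwise.
From x ≡ 27 (mod 101) write x = 27 + 101t. Substituting into x ≡ 9 (mod 191) gives 101t ≡ 173 (mod 191), and since 101⁻¹ ≡ 87 (mod 191), t ≡ 153. Hence x ≡ 27 + 101·153 = 15480 (mod 19291).
From x ≡ 15480 (mod 19291) write x = 15480 + 19291t. Substituting into x ≡ 78 (mod 157) gives 19291t ≡ 141 (mod 157), and since 137⁻¹ ≡ 102 (mod 157), t ≡ 95. Hence x ≡ 15480 + 19291·95 = 1848125 (mod 3028687).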